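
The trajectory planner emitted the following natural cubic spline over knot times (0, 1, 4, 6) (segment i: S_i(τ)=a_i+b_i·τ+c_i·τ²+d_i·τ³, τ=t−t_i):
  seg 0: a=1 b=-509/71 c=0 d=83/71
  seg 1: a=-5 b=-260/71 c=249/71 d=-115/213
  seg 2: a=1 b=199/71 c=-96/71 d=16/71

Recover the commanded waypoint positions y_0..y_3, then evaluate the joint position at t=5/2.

y_0=1 y_1=-5 y_2=1 y_3=3
S(5/2) = -2513/568

y_0 = S_0(0) = a_0 = 1
y_1 = S_1(0) = a_1 = -5
y_2 = S_2(0) = a_2 = 1
y_3 = S_2(2) = 3
t_q=5/2 is in segment 1 (τ=3/2); S_1(τ)=-2513/568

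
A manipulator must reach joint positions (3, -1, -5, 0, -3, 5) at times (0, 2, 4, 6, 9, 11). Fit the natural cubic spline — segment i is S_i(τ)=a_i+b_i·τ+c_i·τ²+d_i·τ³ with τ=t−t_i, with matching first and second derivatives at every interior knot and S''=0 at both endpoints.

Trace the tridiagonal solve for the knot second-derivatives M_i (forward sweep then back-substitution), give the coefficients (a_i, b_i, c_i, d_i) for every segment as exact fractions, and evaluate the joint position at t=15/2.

Δ: Δ0=-2, Δ1=-2, Δ2=5/2, Δ3=-1, Δ4=4
row 1: diag=8, rhs=0; c'=1/4, d'=0
row 2: denom=8−2·1/4=15/2; d'=(27−2·0)/(15/2)=18/5
row 3: denom=10−2·4/15=142/15; d'=(-21−2·18/5)/(142/15)=-423/142
row 4: denom=10−3·45/142=1285/142; d'=(30−3·-423/142)/(1285/142)=5529/1285
back: M4=5529/1285
back: M3=-423/142−45/142·5529/1285=-1116/257
back: M2=18/5−4/15·-1116/257=6114/1285
back: M1=0−1/4·6114/1285=-3057/2570
M: M0=0, M1=-3057/2570, M2=6114/1285, M3=-1116/257, M4=5529/1285, M5=0
seg 0: a=3, c=M0/2=0, d=(M1−M0)/(6·2)=-1019/10280, b=Δ0−h0·(2M0+M1)/6=-4121/2570
seg 1: a=-1, c=M1/2=-3057/5140, d=(M2−M1)/(6·2)=1019/2056, b=Δ1−h1·(2M1+M2)/6=-3589/1285
seg 2: a=-5, c=M2/2=3057/1285, d=(M3−M2)/(6·2)=-1949/2570, b=Δ2−h2·(2M2+M3)/6=1993/2570
seg 3: a=0, c=M3/2=-558/257, d=(M4−M3)/(6·3)=3703/7710, b=Δ3−h3·(2M3+M4)/6=3061/2570
seg 4: a=-3, c=M4/2=5529/2570, d=(M5−M4)/(6·2)=-1843/5140, b=Δ4−h4·(2M4+M5)/6=1454/1285
t_q=15/2 → seg 3, τ=3/2; S=0+3061/2570·τ+-558/257·τ²+3703/7710·τ³=-30381/20560

  seg 0: a=3 b=-4121/2570 c=0 d=-1019/10280
  seg 1: a=-1 b=-3589/1285 c=-3057/5140 d=1019/2056
  seg 2: a=-5 b=1993/2570 c=3057/1285 d=-1949/2570
  seg 3: a=0 b=3061/2570 c=-558/257 d=3703/7710
  seg 4: a=-3 b=1454/1285 c=5529/2570 d=-1843/5140
S(15/2) = -30381/20560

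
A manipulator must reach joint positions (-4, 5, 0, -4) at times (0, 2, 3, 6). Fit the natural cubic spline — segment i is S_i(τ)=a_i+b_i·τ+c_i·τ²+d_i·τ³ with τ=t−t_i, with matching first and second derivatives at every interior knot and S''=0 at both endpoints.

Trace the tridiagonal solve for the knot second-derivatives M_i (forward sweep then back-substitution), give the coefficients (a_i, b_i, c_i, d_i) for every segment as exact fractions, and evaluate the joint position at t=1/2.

  seg 0: a=-4 b=2225/282 c=0 d=-239/282
  seg 1: a=5 b=-643/282 c=-239/47 d=667/282
  seg 2: a=0 b=-755/141 c=189/94 d=-21/94
S(1/2) = -121/752

Δ: Δ0=9/2, Δ1=-5, Δ2=-4/3
row 1: diag=6, rhs=-57; c'=1/6, d'=-19/2
row 2: denom=8−1·1/6=47/6; d'=(22−1·-19/2)/(47/6)=189/47
back: M2=189/47
back: M1=-19/2−1/6·189/47=-478/47
M: M0=0, M1=-478/47, M2=189/47, M3=0
seg 0: a=-4, c=M0/2=0, d=(M1−M0)/(6·2)=-239/282, b=Δ0−h0·(2M0+M1)/6=2225/282
seg 1: a=5, c=M1/2=-239/47, d=(M2−M1)/(6·1)=667/282, b=Δ1−h1·(2M1+M2)/6=-643/282
seg 2: a=0, c=M2/2=189/94, d=(M3−M2)/(6·3)=-21/94, b=Δ2−h2·(2M2+M3)/6=-755/141
t_q=1/2 → seg 0, τ=1/2; S=-4+2225/282·τ+0·τ²+-239/282·τ³=-121/752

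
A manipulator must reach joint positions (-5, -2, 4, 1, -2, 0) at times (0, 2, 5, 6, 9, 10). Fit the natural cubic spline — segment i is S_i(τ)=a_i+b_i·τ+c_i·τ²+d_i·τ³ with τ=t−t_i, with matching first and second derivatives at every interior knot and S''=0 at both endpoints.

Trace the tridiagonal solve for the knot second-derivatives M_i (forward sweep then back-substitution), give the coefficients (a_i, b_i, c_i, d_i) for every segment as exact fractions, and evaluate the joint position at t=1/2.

Δ: Δ0=3/2, Δ1=2, Δ2=-3, Δ3=-1, Δ4=2
row 1: diag=10, rhs=3; c'=3/10, d'=3/10
row 2: denom=8−3·3/10=71/10; d'=(-30−3·3/10)/(71/10)=-309/71
row 3: denom=8−1·10/71=558/71; d'=(12−1·-309/71)/(558/71)=129/62
row 4: denom=8−3·71/186=425/62; d'=(18−3·129/62)/(425/62)=729/425
back: M4=729/425
back: M3=129/62−71/186·729/425=606/425
back: M2=-309/71−10/71·606/425=-387/85
back: M1=3/10−3/10·-387/85=708/425
M: M0=0, M1=708/425, M2=-387/85, M3=606/425, M4=729/425, M5=0
seg 0: a=-5, c=M0/2=0, d=(M1−M0)/(6·2)=59/425, b=Δ0−h0·(2M0+M1)/6=803/850
seg 1: a=-2, c=M1/2=354/425, d=(M2−M1)/(6·3)=-881/2550, b=Δ1−h1·(2M1+M2)/6=2219/850
seg 2: a=4, c=M2/2=-387/170, d=(M3−M2)/(6·1)=847/850, b=Δ2−h2·(2M2+M3)/6=-43/25
seg 3: a=1, c=M3/2=303/425, d=(M4−M3)/(6·3)=41/2550, b=Δ3−h3·(2M3+M4)/6=-2791/850
seg 4: a=-2, c=M4/2=729/850, d=(M5−M4)/(6·1)=-243/850, b=Δ4−h4·(2M4+M5)/6=607/425
t_q=1/2 → seg 0, τ=1/2; S=-5+803/850·τ+0·τ²+59/425·τ³=-3067/680

  seg 0: a=-5 b=803/850 c=0 d=59/425
  seg 1: a=-2 b=2219/850 c=354/425 d=-881/2550
  seg 2: a=4 b=-43/25 c=-387/170 d=847/850
  seg 3: a=1 b=-2791/850 c=303/425 d=41/2550
  seg 4: a=-2 b=607/425 c=729/850 d=-243/850
S(1/2) = -3067/680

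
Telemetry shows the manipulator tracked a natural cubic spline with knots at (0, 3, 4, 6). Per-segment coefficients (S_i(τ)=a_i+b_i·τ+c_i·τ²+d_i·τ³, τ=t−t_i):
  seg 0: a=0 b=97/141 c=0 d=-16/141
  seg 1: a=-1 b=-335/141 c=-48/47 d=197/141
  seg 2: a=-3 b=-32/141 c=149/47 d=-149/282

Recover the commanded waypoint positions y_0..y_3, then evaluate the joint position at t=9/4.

y_0 = S_0(0) = a_0 = 0
y_1 = S_1(0) = a_1 = -1
y_2 = S_2(0) = a_2 = -3
y_3 = S_2(2) = 5
t_q=9/4 is in segment 0 (τ=9/4); S_0(τ)=12/47

y_0=0 y_1=-1 y_2=-3 y_3=5
S(9/4) = 12/47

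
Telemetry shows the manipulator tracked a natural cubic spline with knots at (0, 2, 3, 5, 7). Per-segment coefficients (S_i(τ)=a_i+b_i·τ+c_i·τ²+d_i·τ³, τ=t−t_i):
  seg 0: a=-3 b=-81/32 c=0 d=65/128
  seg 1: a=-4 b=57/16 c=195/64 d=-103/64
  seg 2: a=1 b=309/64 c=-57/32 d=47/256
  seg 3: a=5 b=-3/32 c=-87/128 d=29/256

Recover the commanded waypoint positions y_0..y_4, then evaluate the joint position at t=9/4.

y_0=-3 y_1=-4 y_2=1 y_3=5 y_4=3
S(9/4) = -12059/4096

y_0 = S_0(0) = a_0 = -3
y_1 = S_1(0) = a_1 = -4
y_2 = S_2(0) = a_2 = 1
y_3 = S_3(0) = a_3 = 5
y_4 = S_3(2) = 3
t_q=9/4 is in segment 1 (τ=1/4); S_1(τ)=-12059/4096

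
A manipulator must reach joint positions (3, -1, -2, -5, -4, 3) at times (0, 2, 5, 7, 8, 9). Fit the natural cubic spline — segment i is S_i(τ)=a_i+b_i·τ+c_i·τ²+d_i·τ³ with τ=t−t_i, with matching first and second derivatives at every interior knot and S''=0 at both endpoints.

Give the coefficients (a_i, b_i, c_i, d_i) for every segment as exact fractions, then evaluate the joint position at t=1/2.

  seg 0: a=3 b=-14365/5799 c=0 d=2767/23196
  seg 1: a=-1 b=-6064/5799 c=2767/3866 d=-1849/11598
  seg 2: a=-2 b=-12245/11598 c=-1390/1933 d=1441/5799
  seg 3: a=-5 b=-11021/11598 c=1492/1933 d=13667/11598
  seg 4: a=-4 b=23942/5799 c=16651/3866 d=-16651/11598
S(1/2) = 109877/61856

Δ: Δ0=-2, Δ1=-1/3, Δ2=-3/2, Δ3=1, Δ4=7
row 1: diag=10, rhs=10; c'=3/10, d'=1
row 2: denom=10−3·3/10=91/10; d'=(-7−3·1)/(91/10)=-100/91
row 3: denom=6−2·20/91=506/91; d'=(15−2·-100/91)/(506/91)=1565/506
row 4: denom=4−1·91/506=1933/506; d'=(36−1·1565/506)/(1933/506)=16651/1933
back: M4=16651/1933
back: M3=1565/506−91/506·16651/1933=2984/1933
back: M2=-100/91−20/91·2984/1933=-2780/1933
back: M1=1−3/10·-2780/1933=2767/1933
M: M0=0, M1=2767/1933, M2=-2780/1933, M3=2984/1933, M4=16651/1933, M5=0
seg 0: a=3, c=M0/2=0, d=(M1−M0)/(6·2)=2767/23196, b=Δ0−h0·(2M0+M1)/6=-14365/5799
seg 1: a=-1, c=M1/2=2767/3866, d=(M2−M1)/(6·3)=-1849/11598, b=Δ1−h1·(2M1+M2)/6=-6064/5799
seg 2: a=-2, c=M2/2=-1390/1933, d=(M3−M2)/(6·2)=1441/5799, b=Δ2−h2·(2M2+M3)/6=-12245/11598
seg 3: a=-5, c=M3/2=1492/1933, d=(M4−M3)/(6·1)=13667/11598, b=Δ3−h3·(2M3+M4)/6=-11021/11598
seg 4: a=-4, c=M4/2=16651/3866, d=(M5−M4)/(6·1)=-16651/11598, b=Δ4−h4·(2M4+M5)/6=23942/5799
t_q=1/2 → seg 0, τ=1/2; S=3+-14365/5799·τ+0·τ²+2767/23196·τ³=109877/61856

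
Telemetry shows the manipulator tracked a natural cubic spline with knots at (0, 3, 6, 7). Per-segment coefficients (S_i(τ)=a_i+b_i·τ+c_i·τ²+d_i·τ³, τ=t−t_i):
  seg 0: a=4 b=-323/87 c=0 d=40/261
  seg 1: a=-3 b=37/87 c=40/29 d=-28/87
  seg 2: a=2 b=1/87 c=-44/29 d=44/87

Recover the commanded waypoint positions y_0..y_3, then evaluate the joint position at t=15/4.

y_0 = S_0(0) = a_0 = 4
y_1 = S_1(0) = a_1 = -3
y_2 = S_2(0) = a_2 = 2
y_3 = S_2(1) = 1
t_q=15/4 is in segment 1 (τ=3/4); S_1(τ)=-947/464

y_0=4 y_1=-3 y_2=2 y_3=1
S(15/4) = -947/464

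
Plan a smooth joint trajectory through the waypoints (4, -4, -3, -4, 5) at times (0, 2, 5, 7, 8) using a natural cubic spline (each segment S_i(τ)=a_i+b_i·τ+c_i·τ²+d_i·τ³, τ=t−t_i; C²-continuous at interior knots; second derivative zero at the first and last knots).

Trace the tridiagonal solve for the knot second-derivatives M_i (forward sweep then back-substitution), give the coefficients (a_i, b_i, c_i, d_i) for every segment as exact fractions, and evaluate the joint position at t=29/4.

  seg 0: a=4 b=-3980/759 c=0 d=236/759
  seg 1: a=-4 b=-1148/759 c=472/253 d=-949/2277
  seg 2: a=-3 b=-1193/759 c=-477/253 d=7351/6072
  seg 3: a=-4 b=8219/1518 c=5443/1012 d=-5443/3036
S(29/4) = -151445/64768

Δ: Δ0=-4, Δ1=1/3, Δ2=-1/2, Δ3=9
row 1: diag=10, rhs=26; c'=3/10, d'=13/5
row 2: denom=10−3·3/10=91/10; d'=(-5−3·13/5)/(91/10)=-128/91
row 3: denom=6−2·20/91=506/91; d'=(57−2·-128/91)/(506/91)=5443/506
back: M3=5443/506
back: M2=-128/91−20/91·5443/506=-954/253
back: M1=13/5−3/10·-954/253=944/253
M: M0=0, M1=944/253, M2=-954/253, M3=5443/506, M4=0
seg 0: a=4, c=M0/2=0, d=(M1−M0)/(6·2)=236/759, b=Δ0−h0·(2M0+M1)/6=-3980/759
seg 1: a=-4, c=M1/2=472/253, d=(M2−M1)/(6·3)=-949/2277, b=Δ1−h1·(2M1+M2)/6=-1148/759
seg 2: a=-3, c=M2/2=-477/253, d=(M3−M2)/(6·2)=7351/6072, b=Δ2−h2·(2M2+M3)/6=-1193/759
seg 3: a=-4, c=M3/2=5443/1012, d=(M4−M3)/(6·1)=-5443/3036, b=Δ3−h3·(2M3+M4)/6=8219/1518
t_q=29/4 → seg 3, τ=1/4; S=-4+8219/1518·τ+5443/1012·τ²+-5443/3036·τ³=-151445/64768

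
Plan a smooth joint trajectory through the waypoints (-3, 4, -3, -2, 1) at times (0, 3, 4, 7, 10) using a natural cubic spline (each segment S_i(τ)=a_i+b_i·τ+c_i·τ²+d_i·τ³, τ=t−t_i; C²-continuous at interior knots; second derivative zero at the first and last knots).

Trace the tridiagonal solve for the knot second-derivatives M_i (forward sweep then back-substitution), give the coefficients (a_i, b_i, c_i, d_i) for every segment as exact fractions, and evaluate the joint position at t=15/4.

Δ: Δ0=7/3, Δ1=-7, Δ2=1/3, Δ3=1
row 1: diag=8, rhs=-56; c'=1/8, d'=-7
row 2: denom=8−1·1/8=63/8; d'=(44−1·-7)/(63/8)=136/21
row 3: denom=12−3·8/21=76/7; d'=(4−3·136/21)/(76/7)=-27/19
back: M3=-27/19
back: M2=136/21−8/21·-27/19=400/57
back: M1=-7−1/8·400/57=-449/57
M: M0=0, M1=-449/57, M2=400/57, M3=-27/19, M4=0
seg 0: a=-3, c=M0/2=0, d=(M1−M0)/(6·3)=-449/1026, b=Δ0−h0·(2M0+M1)/6=715/114
seg 1: a=4, c=M1/2=-449/114, d=(M2−M1)/(6·1)=283/114, b=Δ1−h1·(2M1+M2)/6=-316/57
seg 2: a=-3, c=M2/2=200/57, d=(M3−M2)/(6·3)=-481/1026, b=Δ2−h2·(2M2+M3)/6=-227/38
seg 3: a=-2, c=M3/2=-27/38, d=(M4−M3)/(6·3)=3/38, b=Δ3−h3·(2M3+M4)/6=46/19
t_q=15/4 → seg 1, τ=3/4; S=4+-316/57·τ+-449/114·τ²+283/114·τ³=-3225/2432

  seg 0: a=-3 b=715/114 c=0 d=-449/1026
  seg 1: a=4 b=-316/57 c=-449/114 d=283/114
  seg 2: a=-3 b=-227/38 c=200/57 d=-481/1026
  seg 3: a=-2 b=46/19 c=-27/38 d=3/38
S(15/4) = -3225/2432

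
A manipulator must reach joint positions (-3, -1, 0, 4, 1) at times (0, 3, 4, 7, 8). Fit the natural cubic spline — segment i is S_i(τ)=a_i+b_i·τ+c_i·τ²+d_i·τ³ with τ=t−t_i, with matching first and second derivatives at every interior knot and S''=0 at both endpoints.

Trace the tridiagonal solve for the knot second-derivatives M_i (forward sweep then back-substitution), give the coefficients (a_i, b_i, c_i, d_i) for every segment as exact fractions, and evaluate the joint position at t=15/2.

  seg 0: a=-3 b=35/54 c=0 d=1/486
  seg 1: a=-1 b=19/27 c=1/54 d=5/18
  seg 2: a=0 b=85/54 c=23/27 d=-151/486
  seg 3: a=4 b=-46/27 c=-35/18 d=35/54
S(15/2) = 395/144

Δ: Δ0=2/3, Δ1=1, Δ2=4/3, Δ3=-3
row 1: diag=8, rhs=2; c'=1/8, d'=1/4
row 2: denom=8−1·1/8=63/8; d'=(2−1·1/4)/(63/8)=2/9
row 3: denom=8−3·8/21=48/7; d'=(-26−3·2/9)/(48/7)=-35/9
back: M3=-35/9
back: M2=2/9−8/21·-35/9=46/27
back: M1=1/4−1/8·46/27=1/27
M: M0=0, M1=1/27, M2=46/27, M3=-35/9, M4=0
seg 0: a=-3, c=M0/2=0, d=(M1−M0)/(6·3)=1/486, b=Δ0−h0·(2M0+M1)/6=35/54
seg 1: a=-1, c=M1/2=1/54, d=(M2−M1)/(6·1)=5/18, b=Δ1−h1·(2M1+M2)/6=19/27
seg 2: a=0, c=M2/2=23/27, d=(M3−M2)/(6·3)=-151/486, b=Δ2−h2·(2M2+M3)/6=85/54
seg 3: a=4, c=M3/2=-35/18, d=(M4−M3)/(6·1)=35/54, b=Δ3−h3·(2M3+M4)/6=-46/27
t_q=15/2 → seg 3, τ=1/2; S=4+-46/27·τ+-35/18·τ²+35/54·τ³=395/144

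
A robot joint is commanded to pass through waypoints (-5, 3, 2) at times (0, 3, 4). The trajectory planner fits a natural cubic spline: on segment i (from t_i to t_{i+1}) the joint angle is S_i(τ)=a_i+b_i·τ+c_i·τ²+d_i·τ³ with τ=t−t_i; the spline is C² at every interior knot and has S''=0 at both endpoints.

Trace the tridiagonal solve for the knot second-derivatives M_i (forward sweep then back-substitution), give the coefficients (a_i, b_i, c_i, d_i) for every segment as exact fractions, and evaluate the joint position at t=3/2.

  seg 0: a=-5 b=97/24 c=0 d=-11/72
  seg 1: a=3 b=-1/12 c=-11/8 d=11/24
S(3/2) = 35/64

Δ: Δ0=8/3, Δ1=-1
row 1: diag=8, rhs=-22; c'=1/8, d'=-11/4
back: M1=-11/4
M: M0=0, M1=-11/4, M2=0
seg 0: a=-5, c=M0/2=0, d=(M1−M0)/(6·3)=-11/72, b=Δ0−h0·(2M0+M1)/6=97/24
seg 1: a=3, c=M1/2=-11/8, d=(M2−M1)/(6·1)=11/24, b=Δ1−h1·(2M1+M2)/6=-1/12
t_q=3/2 → seg 0, τ=3/2; S=-5+97/24·τ+0·τ²+-11/72·τ³=35/64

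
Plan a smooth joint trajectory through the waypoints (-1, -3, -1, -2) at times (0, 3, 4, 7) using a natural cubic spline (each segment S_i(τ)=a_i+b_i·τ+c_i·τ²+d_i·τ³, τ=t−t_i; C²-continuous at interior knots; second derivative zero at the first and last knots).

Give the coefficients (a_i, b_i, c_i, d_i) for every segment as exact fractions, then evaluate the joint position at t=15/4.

Δ: Δ0=-2/3, Δ1=2, Δ2=-1/3
row 1: diag=8, rhs=16; c'=1/8, d'=2
row 2: denom=8−1·1/8=63/8; d'=(-14−1·2)/(63/8)=-128/63
back: M2=-128/63
back: M1=2−1/8·-128/63=142/63
M: M0=0, M1=142/63, M2=-128/63, M3=0
seg 0: a=-1, c=M0/2=0, d=(M1−M0)/(6·3)=71/567, b=Δ0−h0·(2M0+M1)/6=-113/63
seg 1: a=-3, c=M1/2=71/63, d=(M2−M1)/(6·1)=-5/7, b=Δ1−h1·(2M1+M2)/6=100/63
seg 2: a=-1, c=M2/2=-64/63, d=(M3−M2)/(6·3)=64/567, b=Δ2−h2·(2M2+M3)/6=107/63
t_q=15/4 → seg 1, τ=3/4; S=-3+100/63·τ+71/63·τ²+-5/7·τ³=-1985/1344

  seg 0: a=-1 b=-113/63 c=0 d=71/567
  seg 1: a=-3 b=100/63 c=71/63 d=-5/7
  seg 2: a=-1 b=107/63 c=-64/63 d=64/567
S(15/4) = -1985/1344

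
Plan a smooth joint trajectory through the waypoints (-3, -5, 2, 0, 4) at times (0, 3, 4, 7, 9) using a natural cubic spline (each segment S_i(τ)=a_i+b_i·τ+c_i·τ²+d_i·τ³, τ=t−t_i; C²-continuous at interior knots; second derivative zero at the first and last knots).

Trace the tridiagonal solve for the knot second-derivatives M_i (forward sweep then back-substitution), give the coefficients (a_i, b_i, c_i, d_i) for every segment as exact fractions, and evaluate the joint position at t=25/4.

  seg 0: a=-3 b=-251/62 c=0 d=629/1674
  seg 1: a=-5 b=189/31 c=629/186 d=-461/186
  seg 2: a=2 b=1009/186 c=-377/93 d=1129/1674
  seg 3: a=0 b=-64/93 c=125/62 d=-125/372
S(25/4) = 5419/3968

Δ: Δ0=-2/3, Δ1=7, Δ2=-2/3, Δ3=2
row 1: diag=8, rhs=46; c'=1/8, d'=23/4
row 2: denom=8−1·1/8=63/8; d'=(-46−1·23/4)/(63/8)=-46/7
row 3: denom=10−3·8/21=62/7; d'=(16−3·-46/7)/(62/7)=125/31
back: M3=125/31
back: M2=-46/7−8/21·125/31=-754/93
back: M1=23/4−1/8·-754/93=629/93
M: M0=0, M1=629/93, M2=-754/93, M3=125/31, M4=0
seg 0: a=-3, c=M0/2=0, d=(M1−M0)/(6·3)=629/1674, b=Δ0−h0·(2M0+M1)/6=-251/62
seg 1: a=-5, c=M1/2=629/186, d=(M2−M1)/(6·1)=-461/186, b=Δ1−h1·(2M1+M2)/6=189/31
seg 2: a=2, c=M2/2=-377/93, d=(M3−M2)/(6·3)=1129/1674, b=Δ2−h2·(2M2+M3)/6=1009/186
seg 3: a=0, c=M3/2=125/62, d=(M4−M3)/(6·2)=-125/372, b=Δ3−h3·(2M3+M4)/6=-64/93
t_q=25/4 → seg 2, τ=9/4; S=2+1009/186·τ+-377/93·τ²+1129/1674·τ³=5419/3968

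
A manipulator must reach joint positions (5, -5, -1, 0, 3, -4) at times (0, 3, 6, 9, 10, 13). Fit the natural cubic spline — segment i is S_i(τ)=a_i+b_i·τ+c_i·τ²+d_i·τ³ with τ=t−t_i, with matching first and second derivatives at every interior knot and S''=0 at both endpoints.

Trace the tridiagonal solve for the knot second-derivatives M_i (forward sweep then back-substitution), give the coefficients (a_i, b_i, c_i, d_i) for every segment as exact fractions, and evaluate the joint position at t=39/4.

  seg 0: a=5 b=-4037/849 c=0 d=1207/7641
  seg 1: a=-5 b=-416/849 c=1207/849 d=-691/2547
  seg 2: a=-1 b=607/849 c=-866/849 d=758/2547
  seg 3: a=0 b=2233/849 c=1408/849 d=-1094/849
  seg 4: a=3 b=589/283 c=-1874/849 d=1874/7641
S(39/4) = 21389/9056

Δ: Δ0=-10/3, Δ1=4/3, Δ2=1/3, Δ3=3, Δ4=-7/3
row 1: diag=12, rhs=28; c'=1/4, d'=7/3
row 2: denom=12−3·1/4=45/4; d'=(-6−3·7/3)/(45/4)=-52/45
row 3: denom=8−3·4/15=36/5; d'=(16−3·-52/45)/(36/5)=73/27
row 4: denom=8−1·5/36=283/36; d'=(-32−1·73/27)/(283/36)=-3748/849
back: M4=-3748/849
back: M3=73/27−5/36·-3748/849=2816/849
back: M2=-52/45−4/15·2816/849=-1732/849
back: M1=7/3−1/4·-1732/849=2414/849
M: M0=0, M1=2414/849, M2=-1732/849, M3=2816/849, M4=-3748/849, M5=0
seg 0: a=5, c=M0/2=0, d=(M1−M0)/(6·3)=1207/7641, b=Δ0−h0·(2M0+M1)/6=-4037/849
seg 1: a=-5, c=M1/2=1207/849, d=(M2−M1)/(6·3)=-691/2547, b=Δ1−h1·(2M1+M2)/6=-416/849
seg 2: a=-1, c=M2/2=-866/849, d=(M3−M2)/(6·3)=758/2547, b=Δ2−h2·(2M2+M3)/6=607/849
seg 3: a=0, c=M3/2=1408/849, d=(M4−M3)/(6·1)=-1094/849, b=Δ3−h3·(2M3+M4)/6=2233/849
seg 4: a=3, c=M4/2=-1874/849, d=(M5−M4)/(6·3)=1874/7641, b=Δ4−h4·(2M4+M5)/6=589/283
t_q=39/4 → seg 3, τ=3/4; S=0+2233/849·τ+1408/849·τ²+-1094/849·τ³=21389/9056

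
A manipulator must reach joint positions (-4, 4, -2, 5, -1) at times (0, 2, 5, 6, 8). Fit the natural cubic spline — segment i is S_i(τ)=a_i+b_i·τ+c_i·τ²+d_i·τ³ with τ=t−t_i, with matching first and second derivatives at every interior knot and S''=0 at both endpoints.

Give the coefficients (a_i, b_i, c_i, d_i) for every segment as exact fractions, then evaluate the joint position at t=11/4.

Δ: Δ0=4, Δ1=-2, Δ2=7, Δ3=-3
row 1: diag=10, rhs=-36; c'=3/10, d'=-18/5
row 2: denom=8−3·3/10=71/10; d'=(54−3·-18/5)/(71/10)=648/71
row 3: denom=6−1·10/71=416/71; d'=(-60−1·648/71)/(416/71)=-1227/104
back: M3=-1227/104
back: M2=648/71−10/71·-1227/104=561/52
back: M1=-18/5−3/10·561/52=-711/104
M: M0=0, M1=-711/104, M2=561/52, M3=-1227/104, M4=0
seg 0: a=-4, c=M0/2=0, d=(M1−M0)/(6·2)=-237/416, b=Δ0−h0·(2M0+M1)/6=653/104
seg 1: a=4, c=M1/2=-711/208, d=(M2−M1)/(6·3)=47/48, b=Δ1−h1·(2M1+M2)/6=-29/52
seg 2: a=-2, c=M2/2=561/104, d=(M3−M2)/(6·1)=-783/208, b=Δ2−h2·(2M2+M3)/6=1117/208
seg 3: a=5, c=M3/2=-1227/208, d=(M4−M3)/(6·2)=409/416, b=Δ3−h3·(2M3+M4)/6=253/52
t_q=11/4 → seg 1, τ=3/4; S=4+-29/52·τ+-711/208·τ²+47/48·τ³=27583/13312

  seg 0: a=-4 b=653/104 c=0 d=-237/416
  seg 1: a=4 b=-29/52 c=-711/208 d=47/48
  seg 2: a=-2 b=1117/208 c=561/104 d=-783/208
  seg 3: a=5 b=253/52 c=-1227/208 d=409/416
S(11/4) = 27583/13312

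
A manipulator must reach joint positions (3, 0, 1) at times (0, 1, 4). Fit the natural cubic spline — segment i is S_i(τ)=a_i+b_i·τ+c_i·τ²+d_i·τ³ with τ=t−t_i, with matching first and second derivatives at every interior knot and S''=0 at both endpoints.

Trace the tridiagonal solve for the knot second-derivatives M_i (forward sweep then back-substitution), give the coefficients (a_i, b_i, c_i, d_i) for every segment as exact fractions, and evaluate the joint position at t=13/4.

  seg 0: a=3 b=-41/12 c=0 d=5/12
  seg 1: a=0 b=-13/6 c=5/4 d=-5/36
S(13/4) = -33/256

Δ: Δ0=-3, Δ1=1/3
row 1: diag=8, rhs=20; c'=3/8, d'=5/2
back: M1=5/2
M: M0=0, M1=5/2, M2=0
seg 0: a=3, c=M0/2=0, d=(M1−M0)/(6·1)=5/12, b=Δ0−h0·(2M0+M1)/6=-41/12
seg 1: a=0, c=M1/2=5/4, d=(M2−M1)/(6·3)=-5/36, b=Δ1−h1·(2M1+M2)/6=-13/6
t_q=13/4 → seg 1, τ=9/4; S=0+-13/6·τ+5/4·τ²+-5/36·τ³=-33/256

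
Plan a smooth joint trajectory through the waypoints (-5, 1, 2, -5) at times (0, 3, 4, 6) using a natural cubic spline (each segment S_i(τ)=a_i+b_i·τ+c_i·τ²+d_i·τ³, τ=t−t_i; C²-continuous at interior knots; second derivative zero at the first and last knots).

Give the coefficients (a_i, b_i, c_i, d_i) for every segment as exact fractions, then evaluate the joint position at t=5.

  seg 0: a=-5 b=197/94 c=0 d=-1/94
  seg 1: a=1 b=85/47 c=-9/94 d=-67/94
  seg 2: a=2 b=-49/94 c=-105/47 d=35/94
S(5) = -18/47

Δ: Δ0=2, Δ1=1, Δ2=-7/2
row 1: diag=8, rhs=-6; c'=1/8, d'=-3/4
row 2: denom=6−1·1/8=47/8; d'=(-27−1·-3/4)/(47/8)=-210/47
back: M2=-210/47
back: M1=-3/4−1/8·-210/47=-9/47
M: M0=0, M1=-9/47, M2=-210/47, M3=0
seg 0: a=-5, c=M0/2=0, d=(M1−M0)/(6·3)=-1/94, b=Δ0−h0·(2M0+M1)/6=197/94
seg 1: a=1, c=M1/2=-9/94, d=(M2−M1)/(6·1)=-67/94, b=Δ1−h1·(2M1+M2)/6=85/47
seg 2: a=2, c=M2/2=-105/47, d=(M3−M2)/(6·2)=35/94, b=Δ2−h2·(2M2+M3)/6=-49/94
t_q=5 → seg 2, τ=1; S=2+-49/94·τ+-105/47·τ²+35/94·τ³=-18/47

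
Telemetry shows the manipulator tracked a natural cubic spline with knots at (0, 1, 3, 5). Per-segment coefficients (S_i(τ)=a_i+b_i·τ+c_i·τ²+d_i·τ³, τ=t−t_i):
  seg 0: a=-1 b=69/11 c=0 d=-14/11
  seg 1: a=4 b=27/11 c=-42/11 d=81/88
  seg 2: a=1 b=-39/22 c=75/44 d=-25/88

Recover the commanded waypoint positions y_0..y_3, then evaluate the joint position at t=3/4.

y_0 = S_0(0) = a_0 = -1
y_1 = S_1(0) = a_1 = 4
y_2 = S_2(0) = a_2 = 1
y_3 = S_2(2) = 2
t_q=3/4 is in segment 0 (τ=3/4); S_0(τ)=1115/352

y_0=-1 y_1=4 y_2=1 y_3=2
S(3/4) = 1115/352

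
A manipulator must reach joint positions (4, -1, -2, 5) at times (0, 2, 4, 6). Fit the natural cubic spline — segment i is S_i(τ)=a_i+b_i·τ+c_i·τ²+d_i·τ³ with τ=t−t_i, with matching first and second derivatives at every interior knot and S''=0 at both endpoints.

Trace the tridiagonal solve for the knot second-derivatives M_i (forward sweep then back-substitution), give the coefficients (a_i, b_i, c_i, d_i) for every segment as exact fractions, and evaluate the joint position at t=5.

Δ: Δ0=-5/2, Δ1=-1/2, Δ2=7/2
row 1: diag=8, rhs=12; c'=1/4, d'=3/2
row 2: denom=8−2·1/4=15/2; d'=(24−2·3/2)/(15/2)=14/5
back: M2=14/5
back: M1=3/2−1/4·14/5=4/5
M: M0=0, M1=4/5, M2=14/5, M3=0
seg 0: a=4, c=M0/2=0, d=(M1−M0)/(6·2)=1/15, b=Δ0−h0·(2M0+M1)/6=-83/30
seg 1: a=-1, c=M1/2=2/5, d=(M2−M1)/(6·2)=1/6, b=Δ1−h1·(2M1+M2)/6=-59/30
seg 2: a=-2, c=M2/2=7/5, d=(M3−M2)/(6·2)=-7/30, b=Δ2−h2·(2M2+M3)/6=49/30
t_q=5 → seg 2, τ=1; S=-2+49/30·τ+7/5·τ²+-7/30·τ³=4/5

  seg 0: a=4 b=-83/30 c=0 d=1/15
  seg 1: a=-1 b=-59/30 c=2/5 d=1/6
  seg 2: a=-2 b=49/30 c=7/5 d=-7/30
S(5) = 4/5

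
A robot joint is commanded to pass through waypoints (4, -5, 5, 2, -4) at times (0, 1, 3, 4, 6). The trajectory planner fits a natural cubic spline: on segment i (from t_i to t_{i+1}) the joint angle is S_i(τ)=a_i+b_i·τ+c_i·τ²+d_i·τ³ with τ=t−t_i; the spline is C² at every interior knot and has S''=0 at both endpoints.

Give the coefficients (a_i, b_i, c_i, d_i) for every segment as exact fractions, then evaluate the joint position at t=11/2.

  seg 0: a=4 b=-1130/93 c=0 d=293/93
  seg 1: a=-5 b=-251/93 c=293/31 d=-521/186
  seg 2: a=5 b=139/93 c=-228/31 d=266/93
  seg 3: a=2 b=-431/93 c=38/31 d=-19/93
S(11/2) = -715/248

Δ: Δ0=-9, Δ1=5, Δ2=-3, Δ3=-3
row 1: diag=6, rhs=84; c'=1/3, d'=14
row 2: denom=6−2·1/3=16/3; d'=(-48−2·14)/(16/3)=-57/4
row 3: denom=6−1·3/16=93/16; d'=(0−1·-57/4)/(93/16)=76/31
back: M3=76/31
back: M2=-57/4−3/16·76/31=-456/31
back: M1=14−1/3·-456/31=586/31
M: M0=0, M1=586/31, M2=-456/31, M3=76/31, M4=0
seg 0: a=4, c=M0/2=0, d=(M1−M0)/(6·1)=293/93, b=Δ0−h0·(2M0+M1)/6=-1130/93
seg 1: a=-5, c=M1/2=293/31, d=(M2−M1)/(6·2)=-521/186, b=Δ1−h1·(2M1+M2)/6=-251/93
seg 2: a=5, c=M2/2=-228/31, d=(M3−M2)/(6·1)=266/93, b=Δ2−h2·(2M2+M3)/6=139/93
seg 3: a=2, c=M3/2=38/31, d=(M4−M3)/(6·2)=-19/93, b=Δ3−h3·(2M3+M4)/6=-431/93
t_q=11/2 → seg 3, τ=3/2; S=2+-431/93·τ+38/31·τ²+-19/93·τ³=-715/248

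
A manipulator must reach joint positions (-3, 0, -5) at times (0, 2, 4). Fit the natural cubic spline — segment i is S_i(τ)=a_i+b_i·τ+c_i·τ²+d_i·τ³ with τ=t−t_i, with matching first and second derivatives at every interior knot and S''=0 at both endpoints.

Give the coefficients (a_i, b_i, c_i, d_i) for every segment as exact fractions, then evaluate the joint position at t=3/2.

Δ: Δ0=3/2, Δ1=-5/2
row 1: diag=8, rhs=-24; c'=1/4, d'=-3
back: M1=-3
M: M0=0, M1=-3, M2=0
seg 0: a=-3, c=M0/2=0, d=(M1−M0)/(6·2)=-1/4, b=Δ0−h0·(2M0+M1)/6=5/2
seg 1: a=0, c=M1/2=-3/2, d=(M2−M1)/(6·2)=1/4, b=Δ1−h1·(2M1+M2)/6=-1/2
t_q=3/2 → seg 0, τ=3/2; S=-3+5/2·τ+0·τ²+-1/4·τ³=-3/32

  seg 0: a=-3 b=5/2 c=0 d=-1/4
  seg 1: a=0 b=-1/2 c=-3/2 d=1/4
S(3/2) = -3/32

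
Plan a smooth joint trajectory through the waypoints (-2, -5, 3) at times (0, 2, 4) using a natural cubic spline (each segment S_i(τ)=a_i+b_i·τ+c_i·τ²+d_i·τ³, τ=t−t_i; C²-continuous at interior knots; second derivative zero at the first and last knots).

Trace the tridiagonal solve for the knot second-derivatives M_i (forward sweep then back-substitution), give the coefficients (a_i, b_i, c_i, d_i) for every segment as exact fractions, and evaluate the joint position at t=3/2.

Δ: Δ0=-3/2, Δ1=4
row 1: diag=8, rhs=33; c'=1/4, d'=33/8
back: M1=33/8
M: M0=0, M1=33/8, M2=0
seg 0: a=-2, c=M0/2=0, d=(M1−M0)/(6·2)=11/32, b=Δ0−h0·(2M0+M1)/6=-23/8
seg 1: a=-5, c=M1/2=33/16, d=(M2−M1)/(6·2)=-11/32, b=Δ1−h1·(2M1+M2)/6=5/4
t_q=3/2 → seg 0, τ=3/2; S=-2+-23/8·τ+0·τ²+11/32·τ³=-1319/256

  seg 0: a=-2 b=-23/8 c=0 d=11/32
  seg 1: a=-5 b=5/4 c=33/16 d=-11/32
S(3/2) = -1319/256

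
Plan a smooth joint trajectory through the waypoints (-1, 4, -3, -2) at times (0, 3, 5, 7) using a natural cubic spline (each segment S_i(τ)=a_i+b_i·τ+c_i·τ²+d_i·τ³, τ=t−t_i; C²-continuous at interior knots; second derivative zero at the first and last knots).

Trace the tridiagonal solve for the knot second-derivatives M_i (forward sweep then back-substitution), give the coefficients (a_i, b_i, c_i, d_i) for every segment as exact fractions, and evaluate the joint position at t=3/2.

  seg 0: a=-1 b=206/57 c=0 d=-37/171
  seg 1: a=4 b=-127/57 c=-37/19 d=299/456
  seg 2: a=-3 b=-245/114 c=151/76 d=-151/456
S(3/2) = 561/152

Δ: Δ0=5/3, Δ1=-7/2, Δ2=1/2
row 1: diag=10, rhs=-31; c'=1/5, d'=-31/10
row 2: denom=8−2·1/5=38/5; d'=(24−2·-31/10)/(38/5)=151/38
back: M2=151/38
back: M1=-31/10−1/5·151/38=-74/19
M: M0=0, M1=-74/19, M2=151/38, M3=0
seg 0: a=-1, c=M0/2=0, d=(M1−M0)/(6·3)=-37/171, b=Δ0−h0·(2M0+M1)/6=206/57
seg 1: a=4, c=M1/2=-37/19, d=(M2−M1)/(6·2)=299/456, b=Δ1−h1·(2M1+M2)/6=-127/57
seg 2: a=-3, c=M2/2=151/76, d=(M3−M2)/(6·2)=-151/456, b=Δ2−h2·(2M2+M3)/6=-245/114
t_q=3/2 → seg 0, τ=3/2; S=-1+206/57·τ+0·τ²+-37/171·τ³=561/152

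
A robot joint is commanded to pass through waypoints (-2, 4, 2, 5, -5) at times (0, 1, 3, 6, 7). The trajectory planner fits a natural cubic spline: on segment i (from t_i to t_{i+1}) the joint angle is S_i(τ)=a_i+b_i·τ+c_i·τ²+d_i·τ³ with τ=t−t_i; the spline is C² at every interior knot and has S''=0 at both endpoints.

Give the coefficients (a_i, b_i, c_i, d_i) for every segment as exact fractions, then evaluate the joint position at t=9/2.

Δ: Δ0=6, Δ1=-1, Δ2=1, Δ3=-10
row 1: diag=6, rhs=-42; c'=1/3, d'=-7
row 2: denom=10−2·1/3=28/3; d'=(12−2·-7)/(28/3)=39/14
row 3: denom=8−3·9/28=197/28; d'=(-66−3·39/14)/(197/28)=-2082/197
back: M3=-2082/197
back: M2=39/14−9/28·-2082/197=1218/197
back: M1=-7−1/3·1218/197=-1785/197
M: M0=0, M1=-1785/197, M2=1218/197, M3=-2082/197, M4=0
seg 0: a=-2, c=M0/2=0, d=(M1−M0)/(6·1)=-595/394, b=Δ0−h0·(2M0+M1)/6=2959/394
seg 1: a=4, c=M1/2=-1785/394, d=(M2−M1)/(6·2)=1001/788, b=Δ1−h1·(2M1+M2)/6=587/197
seg 2: a=2, c=M2/2=609/197, d=(M3−M2)/(6·3)=-550/591, b=Δ2−h2·(2M2+M3)/6=20/197
seg 3: a=5, c=M3/2=-1041/197, d=(M4−M3)/(6·1)=347/197, b=Δ3−h3·(2M3+M4)/6=-1276/197
t_q=9/2 → seg 2, τ=3/2; S=2+20/197·τ+609/197·τ²+-550/591·τ³=2351/394

  seg 0: a=-2 b=2959/394 c=0 d=-595/394
  seg 1: a=4 b=587/197 c=-1785/394 d=1001/788
  seg 2: a=2 b=20/197 c=609/197 d=-550/591
  seg 3: a=5 b=-1276/197 c=-1041/197 d=347/197
S(9/2) = 2351/394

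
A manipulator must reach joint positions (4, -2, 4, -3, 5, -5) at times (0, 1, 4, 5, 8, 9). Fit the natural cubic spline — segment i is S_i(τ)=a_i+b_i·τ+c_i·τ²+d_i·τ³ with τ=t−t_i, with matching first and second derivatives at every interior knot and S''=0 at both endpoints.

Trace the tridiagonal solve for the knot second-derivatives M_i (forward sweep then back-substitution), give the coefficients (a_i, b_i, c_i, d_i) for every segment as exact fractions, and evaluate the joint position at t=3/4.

  seg 0: a=4 b=-23053/2961 c=0 d=5287/2961
  seg 1: a=-2 b=-7192/2961 c=5287/987 d=-34469/26649
  seg 2: a=4 b=-15433/2961 c=-18608/2961 d=634/141
  seg 3: a=-3 b=-12707/2961 c=21334/2961 d=-43399/26649
  seg 4: a=5 b=-14900/2961 c=-7355/987 d=7355/2961
S(3/4) = -9799/9024

Δ: Δ0=-6, Δ1=2, Δ2=-7, Δ3=8/3, Δ4=-10
row 1: diag=8, rhs=48; c'=3/8, d'=6
row 2: denom=8−3·3/8=55/8; d'=(-54−3·6)/(55/8)=-576/55
row 3: denom=8−1·8/55=432/55; d'=(58−1·-576/55)/(432/55)=1883/216
row 4: denom=8−3·55/144=329/48; d'=(-76−3·1883/216)/(329/48)=-14710/987
back: M4=-14710/987
back: M3=1883/216−55/144·-14710/987=42668/2961
back: M2=-576/55−8/55·42668/2961=-37216/2961
back: M1=6−3/8·-37216/2961=10574/987
M: M0=0, M1=10574/987, M2=-37216/2961, M3=42668/2961, M4=-14710/987, M5=0
seg 0: a=4, c=M0/2=0, d=(M1−M0)/(6·1)=5287/2961, b=Δ0−h0·(2M0+M1)/6=-23053/2961
seg 1: a=-2, c=M1/2=5287/987, d=(M2−M1)/(6·3)=-34469/26649, b=Δ1−h1·(2M1+M2)/6=-7192/2961
seg 2: a=4, c=M2/2=-18608/2961, d=(M3−M2)/(6·1)=634/141, b=Δ2−h2·(2M2+M3)/6=-15433/2961
seg 3: a=-3, c=M3/2=21334/2961, d=(M4−M3)/(6·3)=-43399/26649, b=Δ3−h3·(2M3+M4)/6=-12707/2961
seg 4: a=5, c=M4/2=-7355/987, d=(M5−M4)/(6·1)=7355/2961, b=Δ4−h4·(2M4+M5)/6=-14900/2961
t_q=3/4 → seg 0, τ=3/4; S=4+-23053/2961·τ+0·τ²+5287/2961·τ³=-9799/9024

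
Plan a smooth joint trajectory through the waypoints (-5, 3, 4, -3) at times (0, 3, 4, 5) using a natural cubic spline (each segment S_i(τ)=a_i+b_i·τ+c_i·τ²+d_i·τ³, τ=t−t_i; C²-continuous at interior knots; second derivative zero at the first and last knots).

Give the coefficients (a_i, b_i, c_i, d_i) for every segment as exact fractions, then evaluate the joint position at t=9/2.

Δ: Δ0=8/3, Δ1=1, Δ2=-7
row 1: diag=8, rhs=-10; c'=1/8, d'=-5/4
row 2: denom=4−1·1/8=31/8; d'=(-48−1·-5/4)/(31/8)=-374/31
back: M2=-374/31
back: M1=-5/4−1/8·-374/31=8/31
M: M0=0, M1=8/31, M2=-374/31, M3=0
seg 0: a=-5, c=M0/2=0, d=(M1−M0)/(6·3)=4/279, b=Δ0−h0·(2M0+M1)/6=236/93
seg 1: a=3, c=M1/2=4/31, d=(M2−M1)/(6·1)=-191/93, b=Δ1−h1·(2M1+M2)/6=272/93
seg 2: a=4, c=M2/2=-187/31, d=(M3−M2)/(6·1)=187/93, b=Δ2−h2·(2M2+M3)/6=-277/93
t_q=9/2 → seg 2, τ=1/2; S=4+-277/93·τ+-187/31·τ²+187/93·τ³=311/248

  seg 0: a=-5 b=236/93 c=0 d=4/279
  seg 1: a=3 b=272/93 c=4/31 d=-191/93
  seg 2: a=4 b=-277/93 c=-187/31 d=187/93
S(9/2) = 311/248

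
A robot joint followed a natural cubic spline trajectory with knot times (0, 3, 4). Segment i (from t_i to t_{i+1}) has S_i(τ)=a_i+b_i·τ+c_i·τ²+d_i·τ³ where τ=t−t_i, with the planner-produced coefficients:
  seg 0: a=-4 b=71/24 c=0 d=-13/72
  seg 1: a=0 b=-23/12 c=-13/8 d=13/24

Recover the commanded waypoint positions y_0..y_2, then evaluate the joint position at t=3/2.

y_0=-4 y_1=0 y_2=-3
S(3/2) = -11/64

y_0 = S_0(0) = a_0 = -4
y_1 = S_1(0) = a_1 = 0
y_2 = S_1(1) = -3
t_q=3/2 is in segment 0 (τ=3/2); S_0(τ)=-11/64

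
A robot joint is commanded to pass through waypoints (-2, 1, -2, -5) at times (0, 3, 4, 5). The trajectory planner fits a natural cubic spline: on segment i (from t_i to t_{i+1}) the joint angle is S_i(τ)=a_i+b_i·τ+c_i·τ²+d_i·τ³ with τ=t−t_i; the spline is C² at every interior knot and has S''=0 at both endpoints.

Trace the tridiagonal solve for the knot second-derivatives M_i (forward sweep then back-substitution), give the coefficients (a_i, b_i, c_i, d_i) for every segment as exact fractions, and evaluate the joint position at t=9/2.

  seg 0: a=-2 b=79/31 c=0 d=-16/93
  seg 1: a=1 b=-65/31 c=-48/31 d=20/31
  seg 2: a=-2 b=-101/31 c=12/31 d=-4/31
S(9/2) = -110/31

Δ: Δ0=1, Δ1=-3, Δ2=-3
row 1: diag=8, rhs=-24; c'=1/8, d'=-3
row 2: denom=4−1·1/8=31/8; d'=(0−1·-3)/(31/8)=24/31
back: M2=24/31
back: M1=-3−1/8·24/31=-96/31
M: M0=0, M1=-96/31, M2=24/31, M3=0
seg 0: a=-2, c=M0/2=0, d=(M1−M0)/(6·3)=-16/93, b=Δ0−h0·(2M0+M1)/6=79/31
seg 1: a=1, c=M1/2=-48/31, d=(M2−M1)/(6·1)=20/31, b=Δ1−h1·(2M1+M2)/6=-65/31
seg 2: a=-2, c=M2/2=12/31, d=(M3−M2)/(6·1)=-4/31, b=Δ2−h2·(2M2+M3)/6=-101/31
t_q=9/2 → seg 2, τ=1/2; S=-2+-101/31·τ+12/31·τ²+-4/31·τ³=-110/31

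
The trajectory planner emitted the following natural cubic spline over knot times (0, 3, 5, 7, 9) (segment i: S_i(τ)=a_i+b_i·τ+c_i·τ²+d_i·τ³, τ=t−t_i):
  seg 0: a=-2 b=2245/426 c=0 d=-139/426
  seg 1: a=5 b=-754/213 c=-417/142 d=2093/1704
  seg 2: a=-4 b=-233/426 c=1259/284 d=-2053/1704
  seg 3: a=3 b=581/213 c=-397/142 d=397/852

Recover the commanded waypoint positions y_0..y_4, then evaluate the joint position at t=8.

y_0 = S_0(0) = a_0 = -2
y_1 = S_1(0) = a_1 = 5
y_2 = S_2(0) = a_2 = -4
y_3 = S_3(0) = a_3 = 3
y_4 = S_3(2) = 1
t_q=8 is in segment 3 (τ=1); S_3(τ)=965/284

y_0=-2 y_1=5 y_2=-4 y_3=3 y_4=1
S(8) = 965/284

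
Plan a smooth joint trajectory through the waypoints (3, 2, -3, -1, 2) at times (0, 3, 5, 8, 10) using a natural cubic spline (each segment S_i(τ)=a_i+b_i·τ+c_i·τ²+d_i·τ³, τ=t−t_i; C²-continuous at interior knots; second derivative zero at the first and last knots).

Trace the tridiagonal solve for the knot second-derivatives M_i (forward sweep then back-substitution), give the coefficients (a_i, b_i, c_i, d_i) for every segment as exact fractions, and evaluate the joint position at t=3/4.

Δ: Δ0=-1/3, Δ1=-5/2, Δ2=2/3, Δ3=3/2
row 1: diag=10, rhs=-13; c'=1/5, d'=-13/10
row 2: denom=10−2·1/5=48/5; d'=(19−2·-13/10)/(48/5)=9/4
row 3: denom=10−3·5/16=145/16; d'=(5−3·9/4)/(145/16)=-28/145
back: M3=-28/145
back: M2=9/4−5/16·-28/145=67/29
back: M1=-13/10−1/5·67/29=-511/290
M: M0=0, M1=-511/290, M2=67/29, M3=-28/145, M4=0
seg 0: a=3, c=M0/2=0, d=(M1−M0)/(6·3)=-511/5220, b=Δ0−h0·(2M0+M1)/6=953/1740
seg 1: a=2, c=M1/2=-511/580, d=(M2−M1)/(6·2)=1181/3480, b=Δ1−h1·(2M1+M2)/6=-1823/870
seg 2: a=-3, c=M2/2=67/58, d=(M3−M2)/(6·3)=-121/870, b=Δ2−h2·(2M2+M3)/6=-673/435
seg 3: a=-1, c=M3/2=-14/145, d=(M4−M3)/(6·2)=7/435, b=Δ3−h3·(2M3+M4)/6=1417/870
t_q=3/4 → seg 0, τ=3/4; S=3+953/1740·τ+0·τ²+-511/5220·τ³=25015/7424

  seg 0: a=3 b=953/1740 c=0 d=-511/5220
  seg 1: a=2 b=-1823/870 c=-511/580 d=1181/3480
  seg 2: a=-3 b=-673/435 c=67/58 d=-121/870
  seg 3: a=-1 b=1417/870 c=-14/145 d=7/435
S(3/4) = 25015/7424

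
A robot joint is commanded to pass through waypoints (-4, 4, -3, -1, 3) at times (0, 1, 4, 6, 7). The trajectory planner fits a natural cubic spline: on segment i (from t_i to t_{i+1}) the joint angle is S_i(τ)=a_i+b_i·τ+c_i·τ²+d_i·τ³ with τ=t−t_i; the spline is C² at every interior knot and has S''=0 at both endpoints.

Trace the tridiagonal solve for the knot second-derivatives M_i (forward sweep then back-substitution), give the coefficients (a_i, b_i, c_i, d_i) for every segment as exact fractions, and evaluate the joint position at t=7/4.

Δ: Δ0=8, Δ1=-7/3, Δ2=1, Δ3=4
row 1: diag=8, rhs=-62; c'=3/8, d'=-31/4
row 2: denom=10−3·3/8=71/8; d'=(20−3·-31/4)/(71/8)=346/71
row 3: denom=6−2·16/71=394/71; d'=(18−2·346/71)/(394/71)=293/197
back: M3=293/197
back: M2=346/71−16/71·293/197=894/197
back: M1=-31/4−3/8·894/197=-1862/197
M: M0=0, M1=-1862/197, M2=894/197, M3=293/197, M4=0
seg 0: a=-4, c=M0/2=0, d=(M1−M0)/(6·1)=-931/591, b=Δ0−h0·(2M0+M1)/6=5659/591
seg 1: a=4, c=M1/2=-931/197, d=(M2−M1)/(6·3)=1378/1773, b=Δ1−h1·(2M1+M2)/6=2866/591
seg 2: a=-3, c=M2/2=447/197, d=(M3−M2)/(6·2)=-601/2364, b=Δ2−h2·(2M2+M3)/6=-1490/591
seg 3: a=-1, c=M3/2=293/394, d=(M4−M3)/(6·1)=-293/1182, b=Δ3−h3·(2M3+M4)/6=2071/591
t_q=7/4 → seg 1, τ=3/4; S=4+2866/591·τ+-931/197·τ²+1378/1773·τ³=33453/6304

  seg 0: a=-4 b=5659/591 c=0 d=-931/591
  seg 1: a=4 b=2866/591 c=-931/197 d=1378/1773
  seg 2: a=-3 b=-1490/591 c=447/197 d=-601/2364
  seg 3: a=-1 b=2071/591 c=293/394 d=-293/1182
S(7/4) = 33453/6304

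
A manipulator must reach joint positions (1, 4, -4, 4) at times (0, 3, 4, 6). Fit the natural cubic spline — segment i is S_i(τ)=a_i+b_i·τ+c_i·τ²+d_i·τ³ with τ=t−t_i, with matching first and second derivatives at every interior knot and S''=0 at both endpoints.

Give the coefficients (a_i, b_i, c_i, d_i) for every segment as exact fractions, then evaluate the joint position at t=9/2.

  seg 0: a=1 b=245/47 c=0 d=-22/47
  seg 1: a=4 b=-349/47 c=-198/47 d=171/47
  seg 2: a=-4 b=-232/47 c=315/47 d=-105/94
S(9/2) = -3709/752

Δ: Δ0=1, Δ1=-8, Δ2=4
row 1: diag=8, rhs=-54; c'=1/8, d'=-27/4
row 2: denom=6−1·1/8=47/8; d'=(72−1·-27/4)/(47/8)=630/47
back: M2=630/47
back: M1=-27/4−1/8·630/47=-396/47
M: M0=0, M1=-396/47, M2=630/47, M3=0
seg 0: a=1, c=M0/2=0, d=(M1−M0)/(6·3)=-22/47, b=Δ0−h0·(2M0+M1)/6=245/47
seg 1: a=4, c=M1/2=-198/47, d=(M2−M1)/(6·1)=171/47, b=Δ1−h1·(2M1+M2)/6=-349/47
seg 2: a=-4, c=M2/2=315/47, d=(M3−M2)/(6·2)=-105/94, b=Δ2−h2·(2M2+M3)/6=-232/47
t_q=9/2 → seg 2, τ=1/2; S=-4+-232/47·τ+315/47·τ²+-105/94·τ³=-3709/752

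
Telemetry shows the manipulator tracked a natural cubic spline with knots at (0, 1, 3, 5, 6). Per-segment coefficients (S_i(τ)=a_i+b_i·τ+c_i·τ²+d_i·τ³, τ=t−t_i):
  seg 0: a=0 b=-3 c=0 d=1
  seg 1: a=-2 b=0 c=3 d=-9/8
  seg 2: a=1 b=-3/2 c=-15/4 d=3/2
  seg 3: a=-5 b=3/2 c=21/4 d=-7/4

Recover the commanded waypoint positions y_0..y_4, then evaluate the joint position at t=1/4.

y_0 = S_0(0) = a_0 = 0
y_1 = S_1(0) = a_1 = -2
y_2 = S_2(0) = a_2 = 1
y_3 = S_3(0) = a_3 = -5
y_4 = S_3(1) = 0
t_q=1/4 is in segment 0 (τ=1/4); S_0(τ)=-47/64

y_0=0 y_1=-2 y_2=1 y_3=-5 y_4=0
S(1/4) = -47/64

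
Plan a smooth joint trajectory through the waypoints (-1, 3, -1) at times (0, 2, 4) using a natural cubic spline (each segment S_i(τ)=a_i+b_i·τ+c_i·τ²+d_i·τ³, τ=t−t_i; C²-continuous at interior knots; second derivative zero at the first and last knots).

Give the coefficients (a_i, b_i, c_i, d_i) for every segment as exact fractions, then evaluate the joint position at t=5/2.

Δ: Δ0=2, Δ1=-2
row 1: diag=8, rhs=-24; c'=1/4, d'=-3
back: M1=-3
M: M0=0, M1=-3, M2=0
seg 0: a=-1, c=M0/2=0, d=(M1−M0)/(6·2)=-1/4, b=Δ0−h0·(2M0+M1)/6=3
seg 1: a=3, c=M1/2=-3/2, d=(M2−M1)/(6·2)=1/4, b=Δ1−h1·(2M1+M2)/6=0
t_q=5/2 → seg 1, τ=1/2; S=3+0·τ+-3/2·τ²+1/4·τ³=85/32

  seg 0: a=-1 b=3 c=0 d=-1/4
  seg 1: a=3 b=0 c=-3/2 d=1/4
S(5/2) = 85/32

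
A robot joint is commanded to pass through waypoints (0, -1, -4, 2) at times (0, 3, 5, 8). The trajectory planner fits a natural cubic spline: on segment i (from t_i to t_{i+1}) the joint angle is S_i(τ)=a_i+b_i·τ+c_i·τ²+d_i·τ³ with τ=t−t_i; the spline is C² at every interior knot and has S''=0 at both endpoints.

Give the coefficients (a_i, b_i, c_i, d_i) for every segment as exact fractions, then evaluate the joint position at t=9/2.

Δ: Δ0=-1/3, Δ1=-3/2, Δ2=2
row 1: diag=10, rhs=-7; c'=1/5, d'=-7/10
row 2: denom=10−2·1/5=48/5; d'=(21−2·-7/10)/(48/5)=7/3
back: M2=7/3
back: M1=-7/10−1/5·7/3=-7/6
M: M0=0, M1=-7/6, M2=7/3, M3=0
seg 0: a=0, c=M0/2=0, d=(M1−M0)/(6·3)=-7/108, b=Δ0−h0·(2M0+M1)/6=1/4
seg 1: a=-1, c=M1/2=-7/12, d=(M2−M1)/(6·2)=7/24, b=Δ1−h1·(2M1+M2)/6=-3/2
seg 2: a=-4, c=M2/2=7/6, d=(M3−M2)/(6·3)=-7/54, b=Δ2−h2·(2M2+M3)/6=-1/3
t_q=9/2 → seg 1, τ=3/2; S=-1+-3/2·τ+-7/12·τ²+7/24·τ³=-229/64

  seg 0: a=0 b=1/4 c=0 d=-7/108
  seg 1: a=-1 b=-3/2 c=-7/12 d=7/24
  seg 2: a=-4 b=-1/3 c=7/6 d=-7/54
S(9/2) = -229/64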